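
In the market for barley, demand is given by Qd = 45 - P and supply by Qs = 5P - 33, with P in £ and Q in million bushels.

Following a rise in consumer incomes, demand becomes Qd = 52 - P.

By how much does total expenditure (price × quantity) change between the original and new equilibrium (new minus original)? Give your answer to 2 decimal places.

+119.97

Solve the original market: 45 - P = 5P - 33, hence P = 13 and Q = 32.
With the change applied: demand Qd = 52 - P, supply Qs = 5P - 33.
Equate the new curves: 52 - P = 5P - 33, giving 85 = 6P, P = 85/6 ≈ 14.1667, Q = 227/6 ≈ 37.8333.
Expenditure moves from 13×32 = 416 to 14.1667×37.8333 = 535.9722; change = +119.97.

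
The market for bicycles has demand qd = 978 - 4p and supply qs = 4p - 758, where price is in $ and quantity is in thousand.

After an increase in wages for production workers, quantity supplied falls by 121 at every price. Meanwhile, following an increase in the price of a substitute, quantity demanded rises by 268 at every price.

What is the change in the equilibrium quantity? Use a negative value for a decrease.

Solve the original market: 978 - 4p = 4p - 758, hence p = 217 and q = 110.
With the change applied: demand qd = 1246 - 4p, supply qs = 4p - 879.
Clearing the new market: 1246 - 4p = 4p - 879, so p = 265.625 and q = 183.5.
Δq = 183.5 − 110 = +73.5.

+73.5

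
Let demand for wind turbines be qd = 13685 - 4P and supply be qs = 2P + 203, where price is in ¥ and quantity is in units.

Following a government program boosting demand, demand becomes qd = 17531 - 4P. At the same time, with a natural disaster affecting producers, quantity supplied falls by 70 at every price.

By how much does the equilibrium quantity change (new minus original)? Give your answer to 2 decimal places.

+1235.33

Solve the original market: 13685 - 4P = 2P + 203, hence P = 2247 and q = 4697.
After the shift, demand is qd = 17531 - 4P and supply is qs = 2P + 133.
Equate the new curves: 17531 - 4P = 2P + 133, giving 17398 = 6P, P = 8699/3 ≈ 2899.6667, q = 17797/3 ≈ 5932.3333.
Δq = 5932.3333 − 4697 = +1235.33.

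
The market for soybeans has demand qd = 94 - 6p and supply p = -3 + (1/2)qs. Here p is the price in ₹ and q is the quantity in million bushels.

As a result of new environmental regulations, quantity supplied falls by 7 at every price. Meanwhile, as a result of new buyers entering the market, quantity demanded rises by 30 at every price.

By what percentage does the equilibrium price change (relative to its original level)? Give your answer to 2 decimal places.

Solve the original market: 94 - 6p = 2p + 6, hence p = 11 and q = 28.
The shock moves the curves to qd = 124 - 6p and qs = 2p - 1.
Setting them equal: 124 - 6p = 2p - 1 → 125 = 8p, so p = 15.625 and q = 30.25.
%Δp = (15.625 − 11) / 11 × 100 = +42.05%.

+42.05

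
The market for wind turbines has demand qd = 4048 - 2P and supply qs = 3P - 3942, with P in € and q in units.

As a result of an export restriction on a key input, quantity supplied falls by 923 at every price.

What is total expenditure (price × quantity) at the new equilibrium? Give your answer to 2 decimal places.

Original equilibrium: 4048 - 2P = 3P - 3942 gives 7990 = 5P, so P = 1598 and q = 852.
After the shift, demand is qd = 4048 - 2P and supply is qs = 3P - 4865.
Setting them equal: 4048 - 2P = 3P - 4865 → 8913 = 5P, so P = 1782.6 and q = 482.8.
New expenditure = 1782.6 × 482.8 = 860639.28.

860639.28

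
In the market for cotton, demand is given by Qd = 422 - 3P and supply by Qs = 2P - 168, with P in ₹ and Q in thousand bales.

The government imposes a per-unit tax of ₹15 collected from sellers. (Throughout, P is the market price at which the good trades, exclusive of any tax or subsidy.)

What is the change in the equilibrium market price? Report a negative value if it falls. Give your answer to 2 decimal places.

Initially, 422 - 3P = 2P - 168, so 590 = 5P and P = 118, Q = 68.
Since sellers keep the price net of the tax, the effective supply curve becomes Qs = 2P - 198.
Equate the new curves: 422 - 3P = 2P - 198, giving 620 = 5P, P = 124, Q = 50.
ΔP = 124 − 118 = +6.00.

+6.00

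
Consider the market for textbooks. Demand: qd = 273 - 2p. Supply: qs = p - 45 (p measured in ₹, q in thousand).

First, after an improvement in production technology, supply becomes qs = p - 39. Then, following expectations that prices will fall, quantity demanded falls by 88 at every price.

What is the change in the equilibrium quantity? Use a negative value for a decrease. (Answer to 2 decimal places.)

-25.33

Initially, 273 - 2p = p - 45, so 318 = 3p and p = 106, q = 61.
The shock moves the curves to qd = 185 - 2p and qs = p - 39.
Clearing the new market: 185 - 2p = p - 39, so p = 224/3 ≈ 74.6667 and q = 107/3 ≈ 35.6667.
Δq = 35.6667 − 61 = -25.33.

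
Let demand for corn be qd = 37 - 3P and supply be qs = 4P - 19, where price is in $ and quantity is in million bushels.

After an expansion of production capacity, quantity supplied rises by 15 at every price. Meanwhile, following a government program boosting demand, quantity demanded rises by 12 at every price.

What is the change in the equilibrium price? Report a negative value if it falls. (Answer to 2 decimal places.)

-0.43

Initially, 37 - 3P = 4P - 19, so 56 = 7P and P = 8, q = 13.
After the shift, demand is qd = 49 - 3P and supply is qs = 4P - 4.
New equilibrium: 49 - 3P = 4P - 4 ⇒ 53 = 7P ⇒ P = 53/7 ≈ 7.5714, q = 184/7 ≈ 26.2857.
ΔP = 7.5714 − 8 = -0.43.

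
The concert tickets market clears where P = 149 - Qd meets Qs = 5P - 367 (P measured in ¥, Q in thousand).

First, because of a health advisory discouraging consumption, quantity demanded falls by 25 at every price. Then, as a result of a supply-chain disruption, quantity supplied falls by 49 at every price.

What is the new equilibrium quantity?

Original equilibrium: 149 - P = 5P - 367 gives 516 = 6P, so P = 86 and Q = 63.
After the shift, demand is Qd = 124 - P and supply is Qs = 5P - 416.
Clearing the new market: 124 - P = 5P - 416, so P = 90 and Q = 34.

34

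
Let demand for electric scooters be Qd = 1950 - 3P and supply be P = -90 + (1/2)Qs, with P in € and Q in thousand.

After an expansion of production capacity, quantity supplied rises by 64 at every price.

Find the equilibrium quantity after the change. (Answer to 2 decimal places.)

926.40

Original equilibrium: 1950 - 3P = 2P + 180 gives 1770 = 5P, so P = 354 and Q = 888.
The new curves are Qd = 1950 - 3P (demand) and Qs = 2P + 244 (supply).
New equilibrium: 1950 - 3P = 2P + 244 ⇒ 1706 = 5P ⇒ P = 341.2, Q = 926.4.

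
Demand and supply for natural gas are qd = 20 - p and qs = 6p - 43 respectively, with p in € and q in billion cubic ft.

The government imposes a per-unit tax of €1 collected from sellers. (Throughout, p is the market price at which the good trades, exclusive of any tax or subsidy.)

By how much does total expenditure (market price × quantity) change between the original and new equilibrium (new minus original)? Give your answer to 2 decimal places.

Solve the original market: 20 - p = 6p - 43, hence p = 9 and q = 11.
Since sellers keep the price net of the tax, the effective supply curve becomes qs = 6p - 49.
Equate the new curves: 20 - p = 6p - 49, giving 69 = 7p, p = 69/7 ≈ 9.8571, q = 71/7 ≈ 10.1429.
Expenditure moves from 9×11 = 99 to 9.8571×10.1429 = 99.9796; change = +0.98.

+0.98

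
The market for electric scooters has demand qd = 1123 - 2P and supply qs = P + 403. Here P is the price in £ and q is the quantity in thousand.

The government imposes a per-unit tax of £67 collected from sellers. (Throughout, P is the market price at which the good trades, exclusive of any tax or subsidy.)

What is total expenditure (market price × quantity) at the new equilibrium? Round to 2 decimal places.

156962.78

Before the shock: 1123 - 2P = P + 403 ⇒ 720 = 3P ⇒ P = 240, q = 643.
Since sellers keep the price net of the tax, the effective supply curve becomes qs = P + 336.
Equate the new curves: 1123 - 2P = P + 336, giving 787 = 3P, P = 787/3 ≈ 262.3333, q = 1795/3 ≈ 598.3333.
New expenditure = 262.3333 × 598.3333 = 156962.78.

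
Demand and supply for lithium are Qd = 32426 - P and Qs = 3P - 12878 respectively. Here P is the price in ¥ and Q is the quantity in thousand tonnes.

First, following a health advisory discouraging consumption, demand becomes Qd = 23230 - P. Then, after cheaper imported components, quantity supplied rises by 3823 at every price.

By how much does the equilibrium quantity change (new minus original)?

Solve the original market: 32426 - P = 3P - 12878, hence P = 11326 and Q = 21100.
With the change applied: demand Qd = 23230 - P, supply Qs = 3P - 9055.
Equate the new curves: 23230 - P = 3P - 9055, giving 32285 = 4P, P = 8071.25, Q = 15158.75.
ΔQ = 15158.75 − 21100 = -5941.25.

-5941.25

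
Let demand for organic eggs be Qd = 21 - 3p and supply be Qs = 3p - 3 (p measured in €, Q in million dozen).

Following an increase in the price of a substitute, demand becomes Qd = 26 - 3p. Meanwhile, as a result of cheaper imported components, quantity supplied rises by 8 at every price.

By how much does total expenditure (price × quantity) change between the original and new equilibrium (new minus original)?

Original equilibrium: 21 - 3p = 3p - 3 gives 24 = 6p, so p = 4 and Q = 9.
After the shift, demand is Qd = 26 - 3p and supply is Qs = 3p + 5.
New equilibrium: 26 - 3p = 3p + 5 ⇒ 21 = 6p ⇒ p = 3.5, Q = 15.5.
Expenditure moves from 4×9 = 36 to 3.5×15.5 = 54.25; change = +18.25.

+18.25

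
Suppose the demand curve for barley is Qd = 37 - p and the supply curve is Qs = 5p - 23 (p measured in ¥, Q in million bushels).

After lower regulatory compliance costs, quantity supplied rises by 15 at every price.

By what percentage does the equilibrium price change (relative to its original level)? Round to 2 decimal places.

-25.00

Before the shock: 37 - p = 5p - 23 ⇒ 60 = 6p ⇒ p = 10, Q = 27.
The shock moves the curves to Qd = 37 - p and Qs = 5p - 8.
Equate the new curves: 37 - p = 5p - 8, giving 45 = 6p, p = 7.5, Q = 29.5.
%Δp = (7.5 − 10) / 10 × 100 = -25.00%.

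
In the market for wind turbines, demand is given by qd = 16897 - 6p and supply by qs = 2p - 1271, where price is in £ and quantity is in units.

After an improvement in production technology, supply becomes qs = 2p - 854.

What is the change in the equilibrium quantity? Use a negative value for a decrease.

Before the shock: 16897 - 6p = 2p - 1271 ⇒ 18168 = 8p ⇒ p = 2271, q = 3271.
After the shift, demand is qd = 16897 - 6p and supply is qs = 2p - 854.
Clearing the new market: 16897 - 6p = 2p - 854, so p = 2218.875 and q = 3583.75.
Δq = 3583.75 − 3271 = +312.75.

+312.75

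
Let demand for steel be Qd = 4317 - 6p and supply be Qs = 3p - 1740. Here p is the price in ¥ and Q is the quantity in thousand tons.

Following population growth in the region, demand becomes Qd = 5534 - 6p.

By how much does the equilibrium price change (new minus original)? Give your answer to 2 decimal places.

Original equilibrium: 4317 - 6p = 3p - 1740 gives 6057 = 9p, so p = 673 and Q = 279.
The new curves are Qd = 5534 - 6p (demand) and Qs = 3p - 1740 (supply).
Clearing the new market: 5534 - 6p = 3p - 1740, so p = 7274/9 ≈ 808.2222 and Q = 2054/3 ≈ 684.6667.
Δp = 808.2222 − 673 = +135.22.

+135.22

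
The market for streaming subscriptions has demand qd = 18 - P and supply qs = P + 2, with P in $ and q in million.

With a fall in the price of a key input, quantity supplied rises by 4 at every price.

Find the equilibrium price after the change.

Initially, 18 - P = P + 2, so 16 = 2P and P = 8, q = 10.
The new curves are qd = 18 - P (demand) and qs = P + 6 (supply).
Equate the new curves: 18 - P = P + 6, giving 12 = 2P, P = 6, q = 12.

6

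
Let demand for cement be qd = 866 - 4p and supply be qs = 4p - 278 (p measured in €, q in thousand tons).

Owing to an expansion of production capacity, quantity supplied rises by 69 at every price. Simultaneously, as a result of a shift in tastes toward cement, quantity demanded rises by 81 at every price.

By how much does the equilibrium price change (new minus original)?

Before the shock: 866 - 4p = 4p - 278 ⇒ 1144 = 8p ⇒ p = 143, q = 294.
The shock moves the curves to qd = 947 - 4p and qs = 4p - 209.
Setting them equal: 947 - 4p = 4p - 209 → 1156 = 8p, so p = 144.5 and q = 369.
Δp = 144.5 − 143 = +1.5.

+1.5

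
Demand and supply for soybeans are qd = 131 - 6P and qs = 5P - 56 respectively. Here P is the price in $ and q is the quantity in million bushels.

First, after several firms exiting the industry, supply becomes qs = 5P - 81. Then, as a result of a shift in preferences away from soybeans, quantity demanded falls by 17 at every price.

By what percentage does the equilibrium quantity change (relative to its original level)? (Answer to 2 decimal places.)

Initially, 131 - 6P = 5P - 56, so 187 = 11P and P = 17, q = 29.
With the change applied: demand qd = 114 - 6P, supply qs = 5P - 81.
Clearing the new market: 114 - 6P = 5P - 81, so P = 195/11 ≈ 17.7273 and q = 84/11 ≈ 7.6364.
%Δq = (7.6364 − 29) / 29 × 100 = -73.67%.

-73.67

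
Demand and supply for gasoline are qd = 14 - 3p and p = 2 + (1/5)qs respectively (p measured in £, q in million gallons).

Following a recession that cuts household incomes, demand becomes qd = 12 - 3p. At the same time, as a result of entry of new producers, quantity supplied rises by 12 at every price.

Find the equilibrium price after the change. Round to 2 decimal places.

Before the shock: 14 - 3p = 5p - 10 ⇒ 24 = 8p ⇒ p = 3, q = 5.
After the shift, demand is qd = 12 - 3p and supply is qs = 5p + 2.
Equate the new curves: 12 - 3p = 5p + 2, giving 10 = 8p, p = 1.25, q = 8.25.

1.25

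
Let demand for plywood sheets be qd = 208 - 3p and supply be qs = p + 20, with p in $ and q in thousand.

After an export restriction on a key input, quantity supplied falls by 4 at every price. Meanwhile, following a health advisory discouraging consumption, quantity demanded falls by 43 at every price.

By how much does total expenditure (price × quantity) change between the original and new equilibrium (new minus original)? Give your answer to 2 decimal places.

-1165.44

Solve the original market: 208 - 3p = p + 20, hence p = 47 and q = 67.
The new curves are qd = 165 - 3p (demand) and qs = p + 16 (supply).
Equate the new curves: 165 - 3p = p + 16, giving 149 = 4p, p = 37.25, q = 53.25.
Expenditure moves from 47×67 = 3149 to 37.25×53.25 = 1983.5625; change = -1165.44.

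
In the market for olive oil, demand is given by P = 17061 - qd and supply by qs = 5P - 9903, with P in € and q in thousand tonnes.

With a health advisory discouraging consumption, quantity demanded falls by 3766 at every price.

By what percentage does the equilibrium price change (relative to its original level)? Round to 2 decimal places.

-13.97

Original equilibrium: 17061 - P = 5P - 9903 gives 26964 = 6P, so P = 4494 and q = 12567.
The new curves are qd = 13295 - P (demand) and qs = 5P - 9903 (supply).
Equate the new curves: 13295 - P = 5P - 9903, giving 23198 = 6P, P = 11599/3 ≈ 3866.3333, q = 28286/3 ≈ 9428.6667.
%ΔP = (3866.3333 − 4494) / 4494 × 100 = -13.97%.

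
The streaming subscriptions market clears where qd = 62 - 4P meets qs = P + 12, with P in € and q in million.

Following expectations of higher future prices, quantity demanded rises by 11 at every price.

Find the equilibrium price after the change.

12.2

Before the shock: 62 - 4P = P + 12 ⇒ 50 = 5P ⇒ P = 10, q = 22.
After the shift, demand is qd = 73 - 4P and supply is qs = P + 12.
New equilibrium: 73 - 4P = P + 12 ⇒ 61 = 5P ⇒ P = 12.2, q = 24.2.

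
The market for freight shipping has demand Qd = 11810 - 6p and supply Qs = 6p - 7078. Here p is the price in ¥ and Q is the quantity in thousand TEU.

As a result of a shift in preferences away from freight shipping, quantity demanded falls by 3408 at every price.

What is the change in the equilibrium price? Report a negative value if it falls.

Solve the original market: 11810 - 6p = 6p - 7078, hence p = 1574 and Q = 2366.
With the change applied: demand Qd = 8402 - 6p, supply Qs = 6p - 7078.
Equate the new curves: 8402 - 6p = 6p - 7078, giving 15480 = 12p, p = 1290, Q = 662.
Δp = 1290 − 1574 = -284.

-284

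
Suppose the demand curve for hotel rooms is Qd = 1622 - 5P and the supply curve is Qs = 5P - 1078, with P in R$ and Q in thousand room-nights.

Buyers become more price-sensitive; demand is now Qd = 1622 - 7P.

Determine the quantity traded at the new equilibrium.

47

Before the shock: 1622 - 5P = 5P - 1078 ⇒ 2700 = 10P ⇒ P = 270, Q = 272.
The shock moves the curves to Qd = 1622 - 7P and Qs = 5P - 1078.
Setting them equal: 1622 - 7P = 5P - 1078 → 2700 = 12P, so P = 225 and Q = 47.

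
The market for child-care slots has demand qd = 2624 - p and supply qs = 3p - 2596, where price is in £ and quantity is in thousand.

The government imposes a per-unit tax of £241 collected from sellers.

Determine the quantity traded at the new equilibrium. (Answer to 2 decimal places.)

Original equilibrium: 2624 - p = 3p - 2596 gives 5220 = 4p, so p = 1305 and q = 1319.
Since sellers keep the price net of the tax, the effective supply curve becomes qs = 3p - 3319.
Equate the new curves: 2624 - p = 3p - 3319, giving 5943 = 4p, p = 1485.75, q = 1138.25.

1138.25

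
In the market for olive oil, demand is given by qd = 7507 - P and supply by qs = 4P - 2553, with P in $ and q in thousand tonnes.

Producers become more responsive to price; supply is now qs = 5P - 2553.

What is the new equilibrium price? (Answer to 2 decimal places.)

Original equilibrium: 7507 - P = 4P - 2553 gives 10060 = 5P, so P = 2012 and q = 5495.
After the shift, demand is qd = 7507 - P and supply is qs = 5P - 2553.
Clearing the new market: 7507 - P = 5P - 2553, so P = 5030/3 ≈ 1676.6667 and q = 17491/3 ≈ 5830.3333.

1676.67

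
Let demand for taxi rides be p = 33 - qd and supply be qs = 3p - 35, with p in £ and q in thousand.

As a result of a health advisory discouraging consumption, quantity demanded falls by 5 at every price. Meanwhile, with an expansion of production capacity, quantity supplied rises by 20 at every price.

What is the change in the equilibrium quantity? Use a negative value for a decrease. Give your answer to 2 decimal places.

Initially, 33 - p = 3p - 35, so 68 = 4p and p = 17, q = 16.
The new curves are qd = 28 - p (demand) and qs = 3p - 15 (supply).
New equilibrium: 28 - p = 3p - 15 ⇒ 43 = 4p ⇒ p = 10.75, q = 17.25.
Δq = 17.25 − 16 = +1.25.

+1.25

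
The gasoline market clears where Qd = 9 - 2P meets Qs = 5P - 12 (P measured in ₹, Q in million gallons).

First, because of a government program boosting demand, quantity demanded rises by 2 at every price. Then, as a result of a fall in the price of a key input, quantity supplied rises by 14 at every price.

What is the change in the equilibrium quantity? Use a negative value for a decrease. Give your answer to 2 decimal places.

Initially, 9 - 2P = 5P - 12, so 21 = 7P and P = 3, Q = 3.
The shock moves the curves to Qd = 11 - 2P and Qs = 5P + 2.
Equate the new curves: 11 - 2P = 5P + 2, giving 9 = 7P, P = 9/7 ≈ 1.2857, Q = 59/7 ≈ 8.4286.
ΔQ = 8.4286 − 3 = +5.43.

+5.43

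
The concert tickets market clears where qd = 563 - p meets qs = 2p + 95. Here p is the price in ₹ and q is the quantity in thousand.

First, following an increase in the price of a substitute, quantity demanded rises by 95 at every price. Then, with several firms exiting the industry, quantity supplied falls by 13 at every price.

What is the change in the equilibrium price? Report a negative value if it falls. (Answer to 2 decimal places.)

+36.00

Initially, 563 - p = 2p + 95, so 468 = 3p and p = 156, q = 407.
The shock moves the curves to qd = 658 - p and qs = 2p + 82.
Equate the new curves: 658 - p = 2p + 82, giving 576 = 3p, p = 192, q = 466.
Δp = 192 − 156 = +36.00.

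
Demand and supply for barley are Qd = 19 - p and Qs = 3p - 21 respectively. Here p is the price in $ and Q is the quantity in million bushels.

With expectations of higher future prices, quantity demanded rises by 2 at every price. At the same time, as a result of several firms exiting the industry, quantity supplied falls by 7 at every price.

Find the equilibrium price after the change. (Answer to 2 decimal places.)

Original equilibrium: 19 - p = 3p - 21 gives 40 = 4p, so p = 10 and Q = 9.
The shock moves the curves to Qd = 21 - p and Qs = 3p - 28.
Equate the new curves: 21 - p = 3p - 28, giving 49 = 4p, p = 12.25, Q = 8.75.

12.25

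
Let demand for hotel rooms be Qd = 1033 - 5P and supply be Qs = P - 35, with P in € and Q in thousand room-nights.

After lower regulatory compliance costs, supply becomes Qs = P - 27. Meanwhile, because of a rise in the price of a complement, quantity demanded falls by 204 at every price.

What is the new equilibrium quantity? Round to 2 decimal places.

115.67

Solve the original market: 1033 - 5P = P - 35, hence P = 178 and Q = 143.
After the shift, demand is Qd = 829 - 5P and supply is Qs = P - 27.
New equilibrium: 829 - 5P = P - 27 ⇒ 856 = 6P ⇒ P = 428/3 ≈ 142.6667, Q = 347/3 ≈ 115.6667.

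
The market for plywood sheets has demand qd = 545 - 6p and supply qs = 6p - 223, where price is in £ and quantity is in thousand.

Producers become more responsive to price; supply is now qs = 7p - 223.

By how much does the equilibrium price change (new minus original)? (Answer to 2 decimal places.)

Solve the original market: 545 - 6p = 6p - 223, hence p = 64 and q = 161.
After the shift, demand is qd = 545 - 6p and supply is qs = 7p - 223.
Setting them equal: 545 - 6p = 7p - 223 → 768 = 13p, so p = 768/13 ≈ 59.0769 and q = 2477/13 ≈ 190.5385.
Δp = 59.0769 − 64 = -4.92.

-4.92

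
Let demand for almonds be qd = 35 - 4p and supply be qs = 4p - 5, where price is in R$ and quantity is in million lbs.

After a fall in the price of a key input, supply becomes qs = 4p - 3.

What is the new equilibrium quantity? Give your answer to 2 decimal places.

Initially, 35 - 4p = 4p - 5, so 40 = 8p and p = 5, q = 15.
The new curves are qd = 35 - 4p (demand) and qs = 4p - 3 (supply).
Setting them equal: 35 - 4p = 4p - 3 → 38 = 8p, so p = 4.75 and q = 16.

16.00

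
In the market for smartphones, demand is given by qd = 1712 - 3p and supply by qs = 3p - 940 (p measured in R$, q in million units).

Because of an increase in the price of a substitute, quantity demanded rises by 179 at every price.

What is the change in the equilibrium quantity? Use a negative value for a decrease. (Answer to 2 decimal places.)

Initially, 1712 - 3p = 3p - 940, so 2652 = 6p and p = 442, q = 386.
The new curves are qd = 1891 - 3p (demand) and qs = 3p - 940 (supply).
New equilibrium: 1891 - 3p = 3p - 940 ⇒ 2831 = 6p ⇒ p = 2831/6 ≈ 471.8333, q = 475.5.
Δq = 475.5 − 386 = +89.50.

+89.50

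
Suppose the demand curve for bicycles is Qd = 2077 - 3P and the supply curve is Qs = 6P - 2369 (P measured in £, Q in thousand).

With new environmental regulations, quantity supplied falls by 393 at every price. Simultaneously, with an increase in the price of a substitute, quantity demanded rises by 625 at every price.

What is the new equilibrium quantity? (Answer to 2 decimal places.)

Solve the original market: 2077 - 3P = 6P - 2369, hence P = 494 and Q = 595.
The shock moves the curves to Qd = 2702 - 3P and Qs = 6P - 2762.
Clearing the new market: 2702 - 3P = 6P - 2762, so P = 5464/9 ≈ 607.1111 and Q = 2642/3 ≈ 880.6667.

880.67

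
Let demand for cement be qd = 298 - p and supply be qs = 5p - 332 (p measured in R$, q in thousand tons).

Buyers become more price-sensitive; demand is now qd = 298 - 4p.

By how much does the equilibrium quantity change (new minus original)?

Solve the original market: 298 - p = 5p - 332, hence p = 105 and q = 193.
With the change applied: demand qd = 298 - 4p, supply qs = 5p - 332.
Equate the new curves: 298 - 4p = 5p - 332, giving 630 = 9p, p = 70, q = 18.
Δq = 18 − 193 = -175.

-175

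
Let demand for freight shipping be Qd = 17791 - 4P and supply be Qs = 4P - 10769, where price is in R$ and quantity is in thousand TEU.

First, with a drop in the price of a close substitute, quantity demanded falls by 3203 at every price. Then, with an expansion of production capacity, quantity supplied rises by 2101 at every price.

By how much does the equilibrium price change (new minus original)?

Solve the original market: 17791 - 4P = 4P - 10769, hence P = 3570 and Q = 3511.
With the change applied: demand Qd = 14588 - 4P, supply Qs = 4P - 8668.
Equate the new curves: 14588 - 4P = 4P - 8668, giving 23256 = 8P, P = 2907, Q = 2960.
ΔP = 2907 − 3570 = -663.

-663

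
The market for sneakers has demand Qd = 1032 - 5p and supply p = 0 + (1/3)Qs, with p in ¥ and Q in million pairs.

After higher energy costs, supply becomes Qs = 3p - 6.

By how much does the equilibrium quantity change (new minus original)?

-3.75

Solve the original market: 1032 - 5p = 3p, hence p = 129 and Q = 387.
After the shift, demand is Qd = 1032 - 5p and supply is Qs = 3p - 6.
Equate the new curves: 1032 - 5p = 3p - 6, giving 1038 = 8p, p = 129.75, Q = 383.25.
ΔQ = 383.25 − 387 = -3.75.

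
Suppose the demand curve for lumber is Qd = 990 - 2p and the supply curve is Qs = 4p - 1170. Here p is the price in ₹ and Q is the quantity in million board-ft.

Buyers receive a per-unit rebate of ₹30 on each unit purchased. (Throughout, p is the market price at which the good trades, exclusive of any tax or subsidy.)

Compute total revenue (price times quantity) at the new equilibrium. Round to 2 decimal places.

Original equilibrium: 990 - 2p = 4p - 1170 gives 2160 = 6p, so p = 360 and Q = 270.
Since buyers' out-of-pocket price is the market price minus the rebate, the effective demand curve becomes Qd = 1050 - 2p.
Clearing the new market: 1050 - 2p = 4p - 1170, so p = 370 and Q = 310.
New expenditure = 370 × 310 = 114700.00.

114700.00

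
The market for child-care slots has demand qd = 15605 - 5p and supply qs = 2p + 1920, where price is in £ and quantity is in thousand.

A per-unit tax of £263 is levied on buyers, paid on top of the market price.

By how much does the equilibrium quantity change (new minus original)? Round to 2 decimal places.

Initially, 15605 - 5p = 2p + 1920, so 13685 = 7p and p = 1955, q = 5830.
Since buyers pay the price plus the tax, the effective demand curve becomes qd = 14290 - 5p.
New equilibrium: 14290 - 5p = 2p + 1920 ⇒ 12370 = 7p ⇒ p = 12370/7 ≈ 1767.1429, q = 38180/7 ≈ 5454.2857.
Δq = 5454.2857 − 5830 = -375.71.

-375.71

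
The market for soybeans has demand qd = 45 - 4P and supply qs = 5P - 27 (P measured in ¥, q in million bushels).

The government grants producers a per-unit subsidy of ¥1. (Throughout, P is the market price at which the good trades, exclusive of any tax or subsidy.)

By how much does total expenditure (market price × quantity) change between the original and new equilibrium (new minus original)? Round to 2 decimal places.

+9.32

Solve the original market: 45 - 4P = 5P - 27, hence P = 8 and q = 13.
Since sellers receive the price plus the subsidy, the effective supply curve becomes qs = 5P - 22.
Clearing the new market: 45 - 4P = 5P - 22, so P = 67/9 ≈ 7.4444 and q = 137/9 ≈ 15.2222.
Expenditure moves from 8×13 = 104 to 7.4444×15.2222 = 113.3210; change = +9.32.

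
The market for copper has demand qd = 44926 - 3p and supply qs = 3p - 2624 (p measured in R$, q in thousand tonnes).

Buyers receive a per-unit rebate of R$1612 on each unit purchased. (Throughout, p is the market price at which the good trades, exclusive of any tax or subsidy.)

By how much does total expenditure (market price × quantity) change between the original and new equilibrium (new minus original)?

Before the shock: 44926 - 3p = 3p - 2624 ⇒ 47550 = 6p ⇒ p = 7925, q = 21151.
Since buyers' out-of-pocket price is the market price minus the rebate, the effective demand curve becomes qd = 49762 - 3p.
New equilibrium: 49762 - 3p = 3p - 2624 ⇒ 52386 = 6p ⇒ p = 8731, q = 23569.
Expenditure moves from 7925×21151 = 167621675 to 8731×23569 = 205780939; change = +38159264.

+38159264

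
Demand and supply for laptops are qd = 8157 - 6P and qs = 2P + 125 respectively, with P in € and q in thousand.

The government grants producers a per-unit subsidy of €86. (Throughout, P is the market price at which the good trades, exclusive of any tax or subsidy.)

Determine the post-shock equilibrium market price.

Solve the original market: 8157 - 6P = 2P + 125, hence P = 1004 and q = 2133.
Since sellers receive the price plus the subsidy, the effective supply curve becomes qs = 2P + 297.
Clearing the new market: 8157 - 6P = 2P + 297, so P = 982.5 and q = 2262.

982.5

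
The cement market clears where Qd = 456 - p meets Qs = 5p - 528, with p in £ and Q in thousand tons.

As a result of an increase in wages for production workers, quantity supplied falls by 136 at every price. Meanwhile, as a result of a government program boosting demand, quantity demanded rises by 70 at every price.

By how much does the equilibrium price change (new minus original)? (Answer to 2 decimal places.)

+34.33

Before the shock: 456 - p = 5p - 528 ⇒ 984 = 6p ⇒ p = 164, Q = 292.
With the change applied: demand Qd = 526 - p, supply Qs = 5p - 664.
Clearing the new market: 526 - p = 5p - 664, so p = 595/3 ≈ 198.3333 and Q = 983/3 ≈ 327.6667.
Δp = 198.3333 − 164 = +34.33.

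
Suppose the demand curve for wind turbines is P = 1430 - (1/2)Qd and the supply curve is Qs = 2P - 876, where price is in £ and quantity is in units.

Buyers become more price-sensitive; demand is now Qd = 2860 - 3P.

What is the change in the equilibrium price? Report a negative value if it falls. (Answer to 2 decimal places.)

-186.80

Initially, 2860 - 2P = 2P - 876, so 3736 = 4P and P = 934, Q = 992.
With the change applied: demand Qd = 2860 - 3P, supply Qs = 2P - 876.
Equate the new curves: 2860 - 3P = 2P - 876, giving 3736 = 5P, P = 747.2, Q = 618.4.
ΔP = 747.2 − 934 = -186.80.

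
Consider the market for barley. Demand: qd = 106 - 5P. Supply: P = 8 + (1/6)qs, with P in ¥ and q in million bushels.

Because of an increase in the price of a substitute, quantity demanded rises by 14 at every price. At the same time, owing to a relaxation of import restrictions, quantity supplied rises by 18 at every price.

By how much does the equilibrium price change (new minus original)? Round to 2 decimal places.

Solve the original market: 106 - 5P = 6P - 48, hence P = 14 and q = 36.
With the change applied: demand qd = 120 - 5P, supply qs = 6P - 30.
Equate the new curves: 120 - 5P = 6P - 30, giving 150 = 11P, P = 150/11 ≈ 13.6364, q = 570/11 ≈ 51.8182.
ΔP = 13.6364 − 14 = -0.36.

-0.36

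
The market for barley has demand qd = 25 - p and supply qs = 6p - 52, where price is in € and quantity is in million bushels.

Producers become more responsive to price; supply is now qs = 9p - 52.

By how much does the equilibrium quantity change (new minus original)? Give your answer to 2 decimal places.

+3.30

Before the shock: 25 - p = 6p - 52 ⇒ 77 = 7p ⇒ p = 11, q = 14.
The new curves are qd = 25 - p (demand) and qs = 9p - 52 (supply).
New equilibrium: 25 - p = 9p - 52 ⇒ 77 = 10p ⇒ p = 7.7, q = 17.3.
Δq = 17.3 − 14 = +3.30.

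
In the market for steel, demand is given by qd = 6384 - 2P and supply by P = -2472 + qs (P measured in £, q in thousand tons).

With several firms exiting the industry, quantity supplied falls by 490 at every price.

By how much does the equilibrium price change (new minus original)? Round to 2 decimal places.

+163.33

Solve the original market: 6384 - 2P = P + 2472, hence P = 1304 and q = 3776.
The new curves are qd = 6384 - 2P (demand) and qs = P + 1982 (supply).
New equilibrium: 6384 - 2P = P + 1982 ⇒ 4402 = 3P ⇒ P = 4402/3 ≈ 1467.3333, q = 10348/3 ≈ 3449.3333.
ΔP = 1467.3333 − 1304 = +163.33.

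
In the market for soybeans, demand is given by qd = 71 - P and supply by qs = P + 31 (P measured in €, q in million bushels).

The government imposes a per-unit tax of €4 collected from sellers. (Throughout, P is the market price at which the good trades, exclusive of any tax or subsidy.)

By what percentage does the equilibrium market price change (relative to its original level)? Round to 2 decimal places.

Solve the original market: 71 - P = P + 31, hence P = 20 and q = 51.
Since sellers keep the price net of the tax, the effective supply curve becomes qs = P + 27.
New equilibrium: 71 - P = P + 27 ⇒ 44 = 2P ⇒ P = 22, q = 49.
%ΔP = (22 − 20) / 20 × 100 = +10.00%.

+10.00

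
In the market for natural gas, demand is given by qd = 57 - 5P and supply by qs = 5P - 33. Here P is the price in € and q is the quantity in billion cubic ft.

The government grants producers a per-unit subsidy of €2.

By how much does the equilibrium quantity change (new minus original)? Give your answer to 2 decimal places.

Initially, 57 - 5P = 5P - 33, so 90 = 10P and P = 9, q = 12.
Since sellers receive the price plus the subsidy, the effective supply curve becomes qs = 5P - 23.
New equilibrium: 57 - 5P = 5P - 23 ⇒ 80 = 10P ⇒ P = 8, q = 17.
Δq = 17 − 12 = +5.00.

+5.00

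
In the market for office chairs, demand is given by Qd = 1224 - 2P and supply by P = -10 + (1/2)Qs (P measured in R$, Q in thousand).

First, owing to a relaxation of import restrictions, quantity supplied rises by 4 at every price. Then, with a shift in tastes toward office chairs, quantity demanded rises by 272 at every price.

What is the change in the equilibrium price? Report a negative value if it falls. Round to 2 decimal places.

+67.00

Original equilibrium: 1224 - 2P = 2P + 20 gives 1204 = 4P, so P = 301 and Q = 622.
After the shift, demand is Qd = 1496 - 2P and supply is Qs = 2P + 24.
Setting them equal: 1496 - 2P = 2P + 24 → 1472 = 4P, so P = 368 and Q = 760.
ΔP = 368 − 301 = +67.00.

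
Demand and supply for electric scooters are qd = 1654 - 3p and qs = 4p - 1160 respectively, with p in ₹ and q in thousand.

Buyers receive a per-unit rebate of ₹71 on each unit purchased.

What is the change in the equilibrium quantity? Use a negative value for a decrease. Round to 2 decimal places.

+121.71

Before the shock: 1654 - 3p = 4p - 1160 ⇒ 2814 = 7p ⇒ p = 402, q = 448.
Since buyers' out-of-pocket price is the market price minus the rebate, the effective demand curve becomes qd = 1867 - 3p.
Setting them equal: 1867 - 3p = 4p - 1160 → 3027 = 7p, so p = 3027/7 ≈ 432.4286 and q = 3988/7 ≈ 569.7143.
Δq = 569.7143 − 448 = +121.71.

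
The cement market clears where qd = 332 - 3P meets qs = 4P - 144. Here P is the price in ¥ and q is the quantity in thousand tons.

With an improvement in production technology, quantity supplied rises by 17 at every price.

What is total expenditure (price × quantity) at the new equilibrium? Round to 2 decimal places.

Initially, 332 - 3P = 4P - 144, so 476 = 7P and P = 68, q = 128.
With the change applied: demand qd = 332 - 3P, supply qs = 4P - 127.
New equilibrium: 332 - 3P = 4P - 127 ⇒ 459 = 7P ⇒ P = 459/7 ≈ 65.5714, q = 947/7 ≈ 135.2857.
New expenditure = 65.5714 × 135.2857 = 8870.88.

8870.88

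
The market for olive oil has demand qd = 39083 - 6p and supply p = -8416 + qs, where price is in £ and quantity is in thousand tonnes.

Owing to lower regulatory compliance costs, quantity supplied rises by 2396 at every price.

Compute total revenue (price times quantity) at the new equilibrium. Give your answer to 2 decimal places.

59977791.94

Before the shock: 39083 - 6p = p + 8416 ⇒ 30667 = 7p ⇒ p = 4381, q = 12797.
The new curves are qd = 39083 - 6p (demand) and qs = p + 10812 (supply).
Clearing the new market: 39083 - 6p = p + 10812, so p = 28271/7 ≈ 4038.7143 and q = 103955/7 ≈ 14850.7143.
New expenditure = 4038.7143 × 14850.7143 = 59977791.94.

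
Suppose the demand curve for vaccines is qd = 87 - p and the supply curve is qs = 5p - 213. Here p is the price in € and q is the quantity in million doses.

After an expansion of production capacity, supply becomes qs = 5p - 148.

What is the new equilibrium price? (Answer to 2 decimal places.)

39.17

Original equilibrium: 87 - p = 5p - 213 gives 300 = 6p, so p = 50 and q = 37.
The shock moves the curves to qd = 87 - p and qs = 5p - 148.
Equate the new curves: 87 - p = 5p - 148, giving 235 = 6p, p = 235/6 ≈ 39.1667, q = 287/6 ≈ 47.8333.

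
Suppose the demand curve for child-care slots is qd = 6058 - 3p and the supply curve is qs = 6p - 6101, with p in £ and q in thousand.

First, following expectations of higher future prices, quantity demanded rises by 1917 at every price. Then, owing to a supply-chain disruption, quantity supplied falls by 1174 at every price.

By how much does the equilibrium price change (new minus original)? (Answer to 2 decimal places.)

+343.44

Solve the original market: 6058 - 3p = 6p - 6101, hence p = 1351 and q = 2005.
After the shift, demand is qd = 7975 - 3p and supply is qs = 6p - 7275.
Clearing the new market: 7975 - 3p = 6p - 7275, so p = 15250/9 ≈ 1694.4444 and q = 8675/3 ≈ 2891.6667.
Δp = 1694.4444 − 1351 = +343.44.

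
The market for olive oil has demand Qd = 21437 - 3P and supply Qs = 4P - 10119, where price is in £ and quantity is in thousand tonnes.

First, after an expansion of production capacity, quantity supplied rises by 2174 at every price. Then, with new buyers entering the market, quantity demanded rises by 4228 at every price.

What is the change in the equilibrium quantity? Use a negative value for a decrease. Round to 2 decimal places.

+3347.71

Before the shock: 21437 - 3P = 4P - 10119 ⇒ 31556 = 7P ⇒ P = 4508, Q = 7913.
The shock moves the curves to Qd = 25665 - 3P and Qs = 4P - 7945.
Setting them equal: 25665 - 3P = 4P - 7945 → 33610 = 7P, so P = 33610/7 ≈ 4801.4286 and Q = 78825/7 ≈ 11260.7143.
ΔQ = 11260.7143 − 7913 = +3347.71.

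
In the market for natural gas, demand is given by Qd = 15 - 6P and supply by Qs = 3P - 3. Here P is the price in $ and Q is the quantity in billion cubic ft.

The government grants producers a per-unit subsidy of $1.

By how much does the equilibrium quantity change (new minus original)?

Before the shock: 15 - 6P = 3P - 3 ⇒ 18 = 9P ⇒ P = 2, Q = 3.
Since sellers receive the price plus the subsidy, the effective supply curve becomes Qs = 3P.
Equate the new curves: 15 - 6P = 3P, giving 15 = 9P, P = 5/3 ≈ 1.6667, Q = 5.
ΔQ = 5 − 3 = +2.

+2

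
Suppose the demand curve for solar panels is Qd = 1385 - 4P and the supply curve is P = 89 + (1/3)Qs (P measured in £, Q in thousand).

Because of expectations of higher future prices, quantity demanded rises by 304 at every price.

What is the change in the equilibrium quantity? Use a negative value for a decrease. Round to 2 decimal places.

Solve the original market: 1385 - 4P = 3P - 267, hence P = 236 and Q = 441.
With the change applied: demand Qd = 1689 - 4P, supply Qs = 3P - 267.
Clearing the new market: 1689 - 4P = 3P - 267, so P = 1956/7 ≈ 279.4286 and Q = 3999/7 ≈ 571.2857.
ΔQ = 571.2857 − 441 = +130.29.

+130.29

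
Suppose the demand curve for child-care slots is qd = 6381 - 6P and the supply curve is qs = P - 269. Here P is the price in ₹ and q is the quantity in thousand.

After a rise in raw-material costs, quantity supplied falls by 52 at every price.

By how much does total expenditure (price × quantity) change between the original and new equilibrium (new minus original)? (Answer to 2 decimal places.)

Initially, 6381 - 6P = P - 269, so 6650 = 7P and P = 950, q = 681.
The new curves are qd = 6381 - 6P (demand) and qs = P - 321 (supply).
Equate the new curves: 6381 - 6P = P - 321, giving 6702 = 7P, P = 6702/7 ≈ 957.4286, q = 4455/7 ≈ 636.4286.
Expenditure moves from 950×681 = 646950 to 957.4286×636.4286 = 609334.8980; change = -37615.10.

-37615.10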